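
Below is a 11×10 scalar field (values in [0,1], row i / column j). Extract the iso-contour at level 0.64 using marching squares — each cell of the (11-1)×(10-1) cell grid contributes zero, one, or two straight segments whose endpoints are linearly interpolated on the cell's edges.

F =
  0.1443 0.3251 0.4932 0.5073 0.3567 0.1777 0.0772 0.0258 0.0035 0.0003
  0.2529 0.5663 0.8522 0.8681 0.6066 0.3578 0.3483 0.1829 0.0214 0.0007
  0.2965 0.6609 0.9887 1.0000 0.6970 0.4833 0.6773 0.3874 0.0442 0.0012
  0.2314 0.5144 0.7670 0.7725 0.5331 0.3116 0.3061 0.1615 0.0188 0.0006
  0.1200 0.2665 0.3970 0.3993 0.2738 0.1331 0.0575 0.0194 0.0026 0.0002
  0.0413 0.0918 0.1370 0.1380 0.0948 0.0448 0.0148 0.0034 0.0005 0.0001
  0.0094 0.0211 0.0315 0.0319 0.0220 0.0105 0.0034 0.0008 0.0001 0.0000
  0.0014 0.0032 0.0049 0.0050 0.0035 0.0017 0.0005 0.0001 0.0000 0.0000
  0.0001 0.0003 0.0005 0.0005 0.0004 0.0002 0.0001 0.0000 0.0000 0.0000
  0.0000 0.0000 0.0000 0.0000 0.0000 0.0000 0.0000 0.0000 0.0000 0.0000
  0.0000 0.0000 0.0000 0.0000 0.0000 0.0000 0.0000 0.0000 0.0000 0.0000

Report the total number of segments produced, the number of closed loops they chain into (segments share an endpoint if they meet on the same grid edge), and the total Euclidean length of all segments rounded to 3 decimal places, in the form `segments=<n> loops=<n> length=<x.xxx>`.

cell (0,1): code 0100 → (0.409,2.000)–(1.000,1.258)
cell (0,2): code 1100 → (0.368,3.000)–(0.409,2.000)
cell (0,3): code 1000 → (1.000,3.872)–(0.368,3.000)
cell (1,0): code 0100 → (1.779,1.000)–(2.000,0.943)
cell (1,1): code 1110 → (1.000,1.258)–(1.779,1.000)
cell (1,3): code 1101 → (1.369,4.000)–(1.000,3.872)
cell (1,4): code 1000 → (2.000,4.267)–(1.369,4.000)
cell (1,5): code 0100 → (1.887,6.000)–(2.000,5.808)
cell (1,6): code 1000 → (2.000,6.129)–(1.887,6.000)
cell (2,0): code 0010 → (2.000,0.943)–(2.143,1.000)
cell (2,1): code 0111 → (2.143,1.000)–(3.000,1.497)
cell (2,3): code 1011 → (3.000,3.553)–(2.348,4.000)
cell (2,4): code 0001 → (2.348,4.000)–(2.000,4.267)
cell (2,5): code 0010 → (2.000,5.808)–(2.100,6.000)
cell (2,6): code 0001 → (2.100,6.000)–(2.000,6.129)
cell (3,1): code 0010 → (3.000,1.497)–(3.343,2.000)
cell (3,2): code 0011 → (3.343,2.000)–(3.355,3.000)
cell (3,3): code 0001 → (3.355,3.000)–(3.000,3.553)
total: 18 segments, chained into 2 closed loop(s), length Σ = 10.566223

segments=18 loops=2 length=10.566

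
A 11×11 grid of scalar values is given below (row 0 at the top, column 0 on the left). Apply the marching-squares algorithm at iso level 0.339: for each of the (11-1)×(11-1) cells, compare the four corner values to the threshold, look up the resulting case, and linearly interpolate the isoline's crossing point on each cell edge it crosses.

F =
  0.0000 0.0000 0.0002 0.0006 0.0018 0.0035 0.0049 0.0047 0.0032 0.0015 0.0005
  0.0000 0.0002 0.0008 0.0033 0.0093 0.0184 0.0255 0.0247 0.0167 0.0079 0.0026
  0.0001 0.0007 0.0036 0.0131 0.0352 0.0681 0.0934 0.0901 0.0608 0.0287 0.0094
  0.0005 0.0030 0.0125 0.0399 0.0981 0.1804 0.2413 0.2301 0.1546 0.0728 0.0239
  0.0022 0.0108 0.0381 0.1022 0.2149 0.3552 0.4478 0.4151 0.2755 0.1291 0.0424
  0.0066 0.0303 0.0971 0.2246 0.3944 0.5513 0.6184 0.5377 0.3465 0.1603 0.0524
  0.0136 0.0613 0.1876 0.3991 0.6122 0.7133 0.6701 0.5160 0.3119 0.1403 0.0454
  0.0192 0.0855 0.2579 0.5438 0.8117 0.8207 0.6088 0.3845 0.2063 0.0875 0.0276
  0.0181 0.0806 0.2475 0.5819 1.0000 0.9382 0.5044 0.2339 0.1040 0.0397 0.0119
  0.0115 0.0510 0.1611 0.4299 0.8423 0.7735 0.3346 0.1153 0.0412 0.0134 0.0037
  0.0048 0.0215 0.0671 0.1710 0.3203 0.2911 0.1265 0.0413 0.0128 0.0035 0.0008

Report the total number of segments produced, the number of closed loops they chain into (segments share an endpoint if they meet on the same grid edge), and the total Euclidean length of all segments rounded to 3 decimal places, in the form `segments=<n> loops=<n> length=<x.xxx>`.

segments=24 loops=1 length=18.725

cell (3,4): code 0100 → (3.907,5.000)–(4.000,4.885)
cell (3,5): code 1100 → (3.473,6.000)–(3.907,5.000)
cell (3,6): code 1100 → (3.589,7.000)–(3.473,6.000)
cell (3,7): code 1000 → (4.000,7.545)–(3.589,7.000)
cell (4,3): code 0100 → (4.691,4.000)–(5.000,3.674)
cell (4,4): code 1110 → (4.000,4.885)–(4.691,4.000)
cell (4,7): code 1101 → (4.894,8.000)–(4.000,7.545)
cell (4,8): code 1000 → (5.000,8.040)–(4.894,8.000)
cell (5,2): code 0100 → (5.656,3.000)–(6.000,2.716)
cell (5,3): code 1110 → (5.000,3.674)–(5.656,3.000)
cell (5,7): code 1011 → (6.000,7.867)–(5.217,8.000)
cell (5,8): code 0001 → (5.217,8.000)–(5.000,8.040)
cell (6,2): code 0110 → (6.000,2.716)–(7.000,2.284)
cell (6,7): code 1001 → (7.000,7.255)–(6.000,7.867)
cell (7,2): code 0110 → (7.000,2.284)–(8.000,2.274)
cell (7,6): code 1011 → (8.000,6.611)–(7.302,7.000)
cell (7,7): code 0001 → (7.302,7.000)–(7.000,7.255)
cell (8,2): code 0110 → (8.000,2.274)–(9.000,2.662)
cell (8,5): code 1011 → (9.000,5.990)–(8.974,6.000)
cell (8,6): code 0001 → (8.974,6.000)–(8.000,6.611)
cell (9,2): code 0010 → (9.000,2.662)–(9.351,3.000)
cell (9,3): code 0011 → (9.351,3.000)–(9.964,4.000)
cell (9,4): code 0011 → (9.964,4.000)–(9.901,5.000)
cell (9,5): code 0001 → (9.901,5.000)–(9.000,5.990)
total: 24 segments, chained into 1 closed loop(s), length Σ = 18.725064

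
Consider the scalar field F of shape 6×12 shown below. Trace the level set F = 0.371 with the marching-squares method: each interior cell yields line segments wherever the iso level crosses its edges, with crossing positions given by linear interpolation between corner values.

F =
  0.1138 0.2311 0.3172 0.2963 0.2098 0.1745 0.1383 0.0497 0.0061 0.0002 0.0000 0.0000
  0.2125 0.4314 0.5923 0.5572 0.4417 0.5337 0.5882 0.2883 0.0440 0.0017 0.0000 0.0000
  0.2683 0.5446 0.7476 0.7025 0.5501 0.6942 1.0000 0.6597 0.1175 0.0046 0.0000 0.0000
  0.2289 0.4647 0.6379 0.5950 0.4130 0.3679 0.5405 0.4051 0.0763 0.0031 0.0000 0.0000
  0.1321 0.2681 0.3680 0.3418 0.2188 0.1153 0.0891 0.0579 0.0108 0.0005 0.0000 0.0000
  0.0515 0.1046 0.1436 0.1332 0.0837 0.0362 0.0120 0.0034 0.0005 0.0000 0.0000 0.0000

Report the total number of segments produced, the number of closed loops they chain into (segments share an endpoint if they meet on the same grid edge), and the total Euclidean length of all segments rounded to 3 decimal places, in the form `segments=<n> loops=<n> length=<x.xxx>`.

cell (0,0): code 0100 → (0.698,1.000)–(1.000,0.724)
cell (0,1): code 1100 → (0.196,2.000)–(0.698,1.000)
cell (0,2): code 1100 → (0.286,3.000)–(0.196,2.000)
cell (0,3): code 1100 → (0.695,4.000)–(0.286,3.000)
cell (0,4): code 1100 → (0.547,5.000)–(0.695,4.000)
cell (0,5): code 1100 → (0.517,6.000)–(0.547,5.000)
cell (0,6): code 1000 → (1.000,6.724)–(0.517,6.000)
cell (1,0): code 0110 → (1.000,0.724)–(2.000,0.372)
cell (1,6): code 1101 → (1.223,7.000)–(1.000,6.724)
cell (1,7): code 1000 → (2.000,7.532)–(1.223,7.000)
cell (2,0): code 0110 → (2.000,0.372)–(3.000,0.603)
cell (2,4): code 1011 → (3.000,4.931)–(2.990,5.000)
cell (2,5): code 0111 → (2.990,5.000)–(3.000,5.018)
cell (2,7): code 1001 → (3.000,7.104)–(2.000,7.532)
cell (3,0): code 0010 → (3.000,0.603)–(3.477,1.000)
cell (3,1): code 0011 → (3.477,1.000)–(3.989,2.000)
cell (3,2): code 0011 → (3.989,2.000)–(3.885,3.000)
cell (3,3): code 0011 → (3.885,3.000)–(3.216,4.000)
cell (3,4): code 0001 → (3.216,4.000)–(3.000,4.931)
cell (3,5): code 0010 → (3.000,5.018)–(3.375,6.000)
cell (3,6): code 0011 → (3.375,6.000)–(3.098,7.000)
cell (3,7): code 0001 → (3.098,7.000)–(3.000,7.104)
total: 22 segments, chained into 1 closed loop(s), length Σ = 18.195567

segments=22 loops=1 length=18.196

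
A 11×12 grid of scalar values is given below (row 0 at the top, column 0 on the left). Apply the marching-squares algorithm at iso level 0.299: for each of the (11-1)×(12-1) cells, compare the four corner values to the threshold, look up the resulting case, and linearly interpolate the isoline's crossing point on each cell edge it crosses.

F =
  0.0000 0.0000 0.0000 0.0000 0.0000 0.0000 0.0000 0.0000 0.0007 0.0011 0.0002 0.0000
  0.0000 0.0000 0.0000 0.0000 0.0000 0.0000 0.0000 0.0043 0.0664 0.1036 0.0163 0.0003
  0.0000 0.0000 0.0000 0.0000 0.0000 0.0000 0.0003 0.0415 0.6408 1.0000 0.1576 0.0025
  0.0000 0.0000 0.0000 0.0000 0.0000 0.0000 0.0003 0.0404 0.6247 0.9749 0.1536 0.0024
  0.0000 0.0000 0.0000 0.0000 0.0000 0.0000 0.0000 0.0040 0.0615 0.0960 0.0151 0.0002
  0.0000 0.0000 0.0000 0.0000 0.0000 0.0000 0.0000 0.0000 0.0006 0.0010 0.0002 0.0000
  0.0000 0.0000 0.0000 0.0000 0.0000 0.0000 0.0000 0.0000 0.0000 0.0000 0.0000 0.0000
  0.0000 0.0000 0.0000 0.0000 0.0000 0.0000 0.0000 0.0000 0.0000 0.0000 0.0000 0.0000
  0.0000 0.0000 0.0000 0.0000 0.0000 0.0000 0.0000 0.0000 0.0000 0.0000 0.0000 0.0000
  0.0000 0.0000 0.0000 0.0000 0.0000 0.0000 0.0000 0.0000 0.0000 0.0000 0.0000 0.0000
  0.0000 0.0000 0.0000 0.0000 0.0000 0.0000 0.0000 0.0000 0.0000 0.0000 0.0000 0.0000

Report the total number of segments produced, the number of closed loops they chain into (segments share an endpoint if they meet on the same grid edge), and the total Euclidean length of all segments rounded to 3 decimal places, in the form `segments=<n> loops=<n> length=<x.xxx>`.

cell (1,7): code 0100 → (1.405,8.000)–(2.000,7.430)
cell (1,8): code 1100 → (1.218,9.000)–(1.405,8.000)
cell (1,9): code 1000 → (2.000,9.832)–(1.218,9.000)
cell (2,7): code 0110 → (2.000,7.430)–(3.000,7.443)
cell (2,9): code 1001 → (3.000,9.823)–(2.000,9.832)
cell (3,7): code 0010 → (3.000,7.443)–(3.578,8.000)
cell (3,8): code 0011 → (3.578,8.000)–(3.769,9.000)
cell (3,9): code 0001 → (3.769,9.000)–(3.000,9.823)
total: 8 segments, chained into 1 closed loop(s), length Σ = 7.931221

segments=8 loops=1 length=7.931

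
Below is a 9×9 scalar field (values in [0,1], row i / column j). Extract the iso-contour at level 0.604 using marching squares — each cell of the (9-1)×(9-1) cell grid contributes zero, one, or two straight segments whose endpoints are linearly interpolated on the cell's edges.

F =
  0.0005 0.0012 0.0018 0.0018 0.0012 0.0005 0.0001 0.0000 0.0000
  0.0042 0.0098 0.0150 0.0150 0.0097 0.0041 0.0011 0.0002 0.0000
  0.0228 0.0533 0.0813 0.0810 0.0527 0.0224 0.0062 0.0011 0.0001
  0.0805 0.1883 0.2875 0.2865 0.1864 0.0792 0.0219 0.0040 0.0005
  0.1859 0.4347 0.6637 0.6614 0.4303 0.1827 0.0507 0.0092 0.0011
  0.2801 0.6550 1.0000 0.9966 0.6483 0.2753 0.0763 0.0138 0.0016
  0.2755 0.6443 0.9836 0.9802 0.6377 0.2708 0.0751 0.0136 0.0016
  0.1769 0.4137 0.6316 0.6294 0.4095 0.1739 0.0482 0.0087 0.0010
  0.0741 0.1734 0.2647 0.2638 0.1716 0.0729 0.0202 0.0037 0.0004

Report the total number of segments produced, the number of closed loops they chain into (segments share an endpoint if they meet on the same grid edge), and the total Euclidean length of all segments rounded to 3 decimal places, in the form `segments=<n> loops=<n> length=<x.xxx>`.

segments=16 loops=1 length=10.355

cell (3,1): code 0100 → (3.841,2.000)–(4.000,1.739)
cell (3,2): code 1100 → (3.847,3.000)–(3.841,2.000)
cell (3,3): code 1000 → (4.000,3.248)–(3.847,3.000)
cell (4,0): code 0100 → (4.768,1.000)–(5.000,0.864)
cell (4,1): code 1110 → (4.000,1.739)–(4.768,1.000)
cell (4,3): code 1101 → (4.797,4.000)–(4.000,3.248)
cell (4,4): code 1000 → (5.000,4.119)–(4.797,4.000)
cell (5,0): code 0110 → (5.000,0.864)–(6.000,0.891)
cell (5,4): code 1001 → (6.000,4.092)–(5.000,4.119)
cell (6,0): code 0010 → (6.000,0.891)–(6.175,1.000)
cell (6,1): code 0111 → (6.175,1.000)–(7.000,1.873)
cell (6,3): code 1011 → (7.000,3.116)–(6.148,4.000)
cell (6,4): code 0001 → (6.148,4.000)–(6.000,4.092)
cell (7,1): code 0010 → (7.000,1.873)–(7.075,2.000)
cell (7,2): code 0011 → (7.075,2.000)–(7.069,3.000)
cell (7,3): code 0001 → (7.069,3.000)–(7.000,3.116)
total: 16 segments, chained into 1 closed loop(s), length Σ = 10.355359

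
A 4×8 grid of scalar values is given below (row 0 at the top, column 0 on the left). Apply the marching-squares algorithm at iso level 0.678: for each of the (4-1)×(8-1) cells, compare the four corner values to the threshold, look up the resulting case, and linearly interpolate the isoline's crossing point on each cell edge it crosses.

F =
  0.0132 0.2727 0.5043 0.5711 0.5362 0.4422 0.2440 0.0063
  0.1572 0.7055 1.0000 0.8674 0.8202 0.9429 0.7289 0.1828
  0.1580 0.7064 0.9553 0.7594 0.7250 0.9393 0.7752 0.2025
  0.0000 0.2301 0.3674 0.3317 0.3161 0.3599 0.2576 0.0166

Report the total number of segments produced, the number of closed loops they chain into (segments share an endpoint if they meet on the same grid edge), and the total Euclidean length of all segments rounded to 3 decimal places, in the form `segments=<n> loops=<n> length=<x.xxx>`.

segments=16 loops=1 length=13.024

cell (0,0): code 0100 → (0.936,1.000)–(1.000,0.950)
cell (0,1): code 1100 → (0.350,2.000)–(0.936,1.000)
cell (0,2): code 1100 → (0.361,3.000)–(0.350,2.000)
cell (0,3): code 1100 → (0.499,4.000)–(0.361,3.000)
cell (0,4): code 1100 → (0.471,5.000)–(0.499,4.000)
cell (0,5): code 1100 → (0.895,6.000)–(0.471,5.000)
cell (0,6): code 1000 → (1.000,6.093)–(0.895,6.000)
cell (1,0): code 0110 → (1.000,0.950)–(2.000,0.948)
cell (1,6): code 1001 → (2.000,6.170)–(1.000,6.093)
cell (2,0): code 0010 → (2.000,0.948)–(2.060,1.000)
cell (2,1): code 0011 → (2.060,1.000)–(2.472,2.000)
cell (2,2): code 0011 → (2.472,2.000)–(2.190,3.000)
cell (2,3): code 0011 → (2.190,3.000)–(2.115,4.000)
cell (2,4): code 0011 → (2.115,4.000)–(2.451,5.000)
cell (2,5): code 0011 → (2.451,5.000)–(2.188,6.000)
cell (2,6): code 0001 → (2.188,6.000)–(2.000,6.170)
total: 16 segments, chained into 1 closed loop(s), length Σ = 13.023875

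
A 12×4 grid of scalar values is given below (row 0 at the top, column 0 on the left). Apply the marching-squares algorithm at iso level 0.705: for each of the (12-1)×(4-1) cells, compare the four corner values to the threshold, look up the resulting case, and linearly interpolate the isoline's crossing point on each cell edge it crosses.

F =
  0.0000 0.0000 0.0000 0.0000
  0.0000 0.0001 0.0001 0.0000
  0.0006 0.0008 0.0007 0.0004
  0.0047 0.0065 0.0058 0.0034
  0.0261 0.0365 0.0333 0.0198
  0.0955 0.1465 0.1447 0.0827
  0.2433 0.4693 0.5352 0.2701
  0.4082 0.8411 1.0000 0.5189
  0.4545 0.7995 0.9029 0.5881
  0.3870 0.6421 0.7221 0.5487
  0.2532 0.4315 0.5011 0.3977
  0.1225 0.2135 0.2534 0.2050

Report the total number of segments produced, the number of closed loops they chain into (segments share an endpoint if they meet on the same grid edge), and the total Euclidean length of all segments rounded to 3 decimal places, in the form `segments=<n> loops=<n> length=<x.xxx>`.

segments=10 loops=1 length=7.428

cell (6,0): code 0100 → (6.634,1.000)–(7.000,0.686)
cell (6,1): code 1100 → (6.365,2.000)–(6.634,1.000)
cell (6,2): code 1000 → (7.000,2.613)–(6.365,2.000)
cell (7,0): code 0110 → (7.000,0.686)–(8.000,0.726)
cell (7,2): code 1001 → (8.000,2.629)–(7.000,2.613)
cell (8,0): code 0010 → (8.000,0.726)–(8.600,1.000)
cell (8,1): code 0111 → (8.600,1.000)–(9.000,1.786)
cell (8,2): code 1001 → (9.000,2.099)–(8.000,2.629)
cell (9,1): code 0010 → (9.000,1.786)–(9.077,2.000)
cell (9,2): code 0001 → (9.077,2.000)–(9.000,2.099)
total: 10 segments, chained into 1 closed loop(s), length Σ = 7.427774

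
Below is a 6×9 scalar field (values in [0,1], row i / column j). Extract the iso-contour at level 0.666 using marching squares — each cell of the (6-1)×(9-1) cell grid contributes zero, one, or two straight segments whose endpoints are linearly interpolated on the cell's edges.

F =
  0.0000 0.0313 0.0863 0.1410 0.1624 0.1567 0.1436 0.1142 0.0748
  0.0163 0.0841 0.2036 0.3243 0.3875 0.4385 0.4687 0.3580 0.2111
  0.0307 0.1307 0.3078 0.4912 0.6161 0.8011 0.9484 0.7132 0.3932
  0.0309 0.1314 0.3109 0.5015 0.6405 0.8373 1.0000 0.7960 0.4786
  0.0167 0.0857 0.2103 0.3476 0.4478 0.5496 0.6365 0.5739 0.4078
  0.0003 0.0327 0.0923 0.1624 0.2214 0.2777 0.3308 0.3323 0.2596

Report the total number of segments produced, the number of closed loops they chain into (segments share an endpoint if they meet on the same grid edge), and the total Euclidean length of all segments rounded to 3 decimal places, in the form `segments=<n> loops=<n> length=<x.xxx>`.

cell (1,4): code 0100 → (1.627,5.000)–(2.000,4.270)
cell (1,5): code 1100 → (1.411,6.000)–(1.627,5.000)
cell (1,6): code 1100 → (1.867,7.000)–(1.411,6.000)
cell (1,7): code 1000 → (2.000,7.147)–(1.867,7.000)
cell (2,4): code 0110 → (2.000,4.270)–(3.000,4.130)
cell (2,7): code 1001 → (3.000,7.410)–(2.000,7.147)
cell (3,4): code 0010 → (3.000,4.130)–(3.595,5.000)
cell (3,5): code 0011 → (3.595,5.000)–(3.919,6.000)
cell (3,6): code 0011 → (3.919,6.000)–(3.585,7.000)
cell (3,7): code 0001 → (3.585,7.000)–(3.000,7.410)
total: 10 segments, chained into 1 closed loop(s), length Σ = 9.058112

segments=10 loops=1 length=9.058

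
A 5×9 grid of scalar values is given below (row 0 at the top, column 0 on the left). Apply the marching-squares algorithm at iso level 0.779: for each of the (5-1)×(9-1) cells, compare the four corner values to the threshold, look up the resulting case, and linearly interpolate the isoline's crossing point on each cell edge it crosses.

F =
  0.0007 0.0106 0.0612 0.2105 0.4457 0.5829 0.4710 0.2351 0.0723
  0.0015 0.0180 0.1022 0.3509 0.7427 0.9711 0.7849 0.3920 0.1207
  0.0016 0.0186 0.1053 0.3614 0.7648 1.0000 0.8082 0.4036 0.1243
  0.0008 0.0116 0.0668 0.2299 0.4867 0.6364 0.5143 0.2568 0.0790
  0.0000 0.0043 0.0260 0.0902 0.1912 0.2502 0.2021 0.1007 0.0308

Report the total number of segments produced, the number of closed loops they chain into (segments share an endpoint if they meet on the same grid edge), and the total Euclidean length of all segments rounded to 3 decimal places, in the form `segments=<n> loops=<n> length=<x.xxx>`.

cell (0,4): code 0100 → (0.505,5.000)–(1.000,4.159)
cell (0,5): code 1100 → (0.981,6.000)–(0.505,5.000)
cell (0,6): code 1000 → (1.000,6.015)–(0.981,6.000)
cell (1,4): code 0110 → (1.000,4.159)–(2.000,4.060)
cell (1,6): code 1001 → (2.000,6.072)–(1.000,6.015)
cell (2,4): code 0010 → (2.000,4.060)–(2.608,5.000)
cell (2,5): code 0011 → (2.608,5.000)–(2.099,6.000)
cell (2,6): code 0001 → (2.099,6.000)–(2.000,6.072)
total: 8 segments, chained into 1 closed loop(s), length Σ = 6.477626

segments=8 loops=1 length=6.478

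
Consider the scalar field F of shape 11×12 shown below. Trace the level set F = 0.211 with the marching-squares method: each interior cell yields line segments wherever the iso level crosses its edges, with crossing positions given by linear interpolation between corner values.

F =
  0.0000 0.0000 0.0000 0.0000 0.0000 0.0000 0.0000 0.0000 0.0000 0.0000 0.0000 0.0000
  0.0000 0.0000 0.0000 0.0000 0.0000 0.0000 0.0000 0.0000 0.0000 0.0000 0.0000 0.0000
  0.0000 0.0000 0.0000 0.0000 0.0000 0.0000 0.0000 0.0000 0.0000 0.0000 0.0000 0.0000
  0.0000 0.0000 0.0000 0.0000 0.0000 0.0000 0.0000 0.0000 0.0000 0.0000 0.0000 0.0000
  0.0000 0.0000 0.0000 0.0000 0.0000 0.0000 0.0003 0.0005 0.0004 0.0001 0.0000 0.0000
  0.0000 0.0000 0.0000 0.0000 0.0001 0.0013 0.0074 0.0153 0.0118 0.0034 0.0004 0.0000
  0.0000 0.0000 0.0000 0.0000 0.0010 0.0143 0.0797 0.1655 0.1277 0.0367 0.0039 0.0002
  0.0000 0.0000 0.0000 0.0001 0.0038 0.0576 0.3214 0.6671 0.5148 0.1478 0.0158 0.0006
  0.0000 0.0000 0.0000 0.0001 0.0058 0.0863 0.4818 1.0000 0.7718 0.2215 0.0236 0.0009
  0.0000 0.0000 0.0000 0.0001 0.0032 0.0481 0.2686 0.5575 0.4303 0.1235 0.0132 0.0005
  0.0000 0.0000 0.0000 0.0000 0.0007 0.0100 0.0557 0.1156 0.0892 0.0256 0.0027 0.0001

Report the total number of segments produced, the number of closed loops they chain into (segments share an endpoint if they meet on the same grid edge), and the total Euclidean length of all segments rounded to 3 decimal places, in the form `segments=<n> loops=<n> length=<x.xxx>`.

segments=14 loops=1 length=11.541

cell (6,5): code 0100 → (6.543,6.000)–(7.000,5.582)
cell (6,6): code 1100 → (6.091,7.000)–(6.543,6.000)
cell (6,7): code 1100 → (6.215,8.000)–(6.091,7.000)
cell (6,8): code 1000 → (7.000,8.828)–(6.215,8.000)
cell (7,5): code 0110 → (7.000,5.582)–(8.000,5.315)
cell (7,8): code 1101 → (7.858,9.000)–(7.000,8.828)
cell (7,9): code 1000 → (8.000,9.053)–(7.858,9.000)
cell (8,5): code 0110 → (8.000,5.315)–(9.000,5.739)
cell (8,8): code 1011 → (9.000,8.715)–(8.107,9.000)
cell (8,9): code 0001 → (8.107,9.000)–(8.000,9.053)
cell (9,5): code 0010 → (9.000,5.739)–(9.271,6.000)
cell (9,6): code 0011 → (9.271,6.000)–(9.784,7.000)
cell (9,7): code 0011 → (9.784,7.000)–(9.643,8.000)
cell (9,8): code 0001 → (9.643,8.000)–(9.000,8.715)
total: 14 segments, chained into 1 closed loop(s), length Σ = 11.541423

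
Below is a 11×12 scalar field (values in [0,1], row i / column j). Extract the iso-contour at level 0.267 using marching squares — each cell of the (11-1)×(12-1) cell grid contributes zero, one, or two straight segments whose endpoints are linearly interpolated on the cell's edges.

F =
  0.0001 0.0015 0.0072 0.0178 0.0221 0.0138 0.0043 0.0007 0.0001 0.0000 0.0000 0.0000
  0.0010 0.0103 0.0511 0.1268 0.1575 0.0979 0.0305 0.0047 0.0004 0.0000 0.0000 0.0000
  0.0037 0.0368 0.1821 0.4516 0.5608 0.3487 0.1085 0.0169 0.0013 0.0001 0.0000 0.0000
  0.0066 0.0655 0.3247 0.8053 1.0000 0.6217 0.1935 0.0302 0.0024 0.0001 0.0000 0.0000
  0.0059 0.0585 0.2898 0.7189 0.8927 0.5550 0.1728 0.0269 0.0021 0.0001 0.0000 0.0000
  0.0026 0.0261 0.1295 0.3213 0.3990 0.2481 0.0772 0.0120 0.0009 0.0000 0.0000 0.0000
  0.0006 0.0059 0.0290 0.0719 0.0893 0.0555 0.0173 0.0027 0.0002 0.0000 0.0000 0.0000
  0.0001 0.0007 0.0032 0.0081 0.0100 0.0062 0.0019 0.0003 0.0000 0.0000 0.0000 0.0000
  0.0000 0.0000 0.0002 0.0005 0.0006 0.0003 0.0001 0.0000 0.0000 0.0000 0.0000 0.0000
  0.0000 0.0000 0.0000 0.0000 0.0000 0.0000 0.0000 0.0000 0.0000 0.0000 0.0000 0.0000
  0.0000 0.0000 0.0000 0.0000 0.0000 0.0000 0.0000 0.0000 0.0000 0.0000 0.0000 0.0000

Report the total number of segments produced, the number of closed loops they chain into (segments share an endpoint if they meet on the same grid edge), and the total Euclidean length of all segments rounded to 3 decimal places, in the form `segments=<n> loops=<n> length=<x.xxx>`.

cell (1,2): code 0100 → (1.432,3.000)–(2.000,2.315)
cell (1,3): code 1100 → (1.272,4.000)–(1.432,3.000)
cell (1,4): code 1100 → (1.674,5.000)–(1.272,4.000)
cell (1,5): code 1000 → (2.000,5.340)–(1.674,5.000)
cell (2,1): code 0100 → (2.595,2.000)–(3.000,1.777)
cell (2,2): code 1110 → (2.000,2.315)–(2.595,2.000)
cell (2,5): code 1001 → (3.000,5.828)–(2.000,5.340)
cell (3,1): code 0110 → (3.000,1.777)–(4.000,1.901)
cell (3,5): code 1001 → (4.000,5.754)–(3.000,5.828)
cell (4,1): code 0010 → (4.000,1.901)–(4.142,2.000)
cell (4,2): code 0111 → (4.142,2.000)–(5.000,2.717)
cell (4,4): code 1011 → (5.000,4.875)–(4.938,5.000)
cell (4,5): code 0001 → (4.938,5.000)–(4.000,5.754)
cell (5,2): code 0010 → (5.000,2.717)–(5.218,3.000)
cell (5,3): code 0011 → (5.218,3.000)–(5.426,4.000)
cell (5,4): code 0001 → (5.426,4.000)–(5.000,4.875)
total: 16 segments, chained into 1 closed loop(s), length Σ = 12.696236

segments=16 loops=1 length=12.696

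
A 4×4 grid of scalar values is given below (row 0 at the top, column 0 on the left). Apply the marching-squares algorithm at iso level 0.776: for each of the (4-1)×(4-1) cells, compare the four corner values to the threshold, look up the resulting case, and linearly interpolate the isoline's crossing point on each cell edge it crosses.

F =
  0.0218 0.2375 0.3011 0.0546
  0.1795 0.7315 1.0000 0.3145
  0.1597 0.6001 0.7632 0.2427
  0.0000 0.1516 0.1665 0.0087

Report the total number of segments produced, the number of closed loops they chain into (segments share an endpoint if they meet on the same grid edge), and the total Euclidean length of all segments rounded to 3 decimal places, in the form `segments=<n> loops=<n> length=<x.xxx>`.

segments=4 loops=1 length=3.613

cell (0,1): code 0100 → (0.679,2.000)–(1.000,1.166)
cell (0,2): code 1000 → (1.000,2.327)–(0.679,2.000)
cell (1,1): code 0010 → (1.000,1.166)–(1.946,2.000)
cell (1,2): code 0001 → (1.946,2.000)–(1.000,2.327)
total: 4 segments, chained into 1 closed loop(s), length Σ = 3.613492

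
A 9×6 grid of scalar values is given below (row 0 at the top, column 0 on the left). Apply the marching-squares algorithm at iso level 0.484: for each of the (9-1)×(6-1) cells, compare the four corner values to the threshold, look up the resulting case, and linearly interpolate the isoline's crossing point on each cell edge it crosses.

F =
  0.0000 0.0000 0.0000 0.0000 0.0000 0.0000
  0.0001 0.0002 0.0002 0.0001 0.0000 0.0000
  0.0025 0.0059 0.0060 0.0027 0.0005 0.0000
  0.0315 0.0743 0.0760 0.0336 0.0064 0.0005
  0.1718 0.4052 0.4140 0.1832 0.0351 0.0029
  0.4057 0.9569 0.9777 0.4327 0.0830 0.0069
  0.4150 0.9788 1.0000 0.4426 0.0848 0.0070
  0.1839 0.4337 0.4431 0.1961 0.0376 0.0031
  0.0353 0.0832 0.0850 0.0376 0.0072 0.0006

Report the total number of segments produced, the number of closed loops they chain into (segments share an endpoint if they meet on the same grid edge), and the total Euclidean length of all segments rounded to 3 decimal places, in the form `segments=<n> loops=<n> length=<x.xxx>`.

segments=8 loops=1 length=9.046

cell (4,0): code 0100 → (4.143,1.000)–(5.000,0.142)
cell (4,1): code 1100 → (4.124,2.000)–(4.143,1.000)
cell (4,2): code 1000 → (5.000,2.906)–(4.124,2.000)
cell (5,0): code 0110 → (5.000,0.142)–(6.000,0.122)
cell (5,2): code 1001 → (6.000,2.926)–(5.000,2.906)
cell (6,0): code 0010 → (6.000,0.122)–(6.908,1.000)
cell (6,1): code 0011 → (6.908,1.000)–(6.927,2.000)
cell (6,2): code 0001 → (6.927,2.000)–(6.000,2.926)
total: 8 segments, chained into 1 closed loop(s), length Σ = 9.045905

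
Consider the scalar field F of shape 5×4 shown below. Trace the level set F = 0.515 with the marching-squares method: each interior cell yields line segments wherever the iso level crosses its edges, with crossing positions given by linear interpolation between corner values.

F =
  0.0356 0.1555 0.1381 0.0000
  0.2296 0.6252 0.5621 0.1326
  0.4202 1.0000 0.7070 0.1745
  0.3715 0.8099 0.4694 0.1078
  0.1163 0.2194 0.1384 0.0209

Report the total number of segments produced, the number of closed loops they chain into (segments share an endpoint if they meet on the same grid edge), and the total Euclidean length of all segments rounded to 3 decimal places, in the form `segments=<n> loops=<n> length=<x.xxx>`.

cell (0,0): code 0100 → (0.765,1.000)–(1.000,0.721)
cell (0,1): code 1100 → (0.889,2.000)–(0.765,1.000)
cell (0,2): code 1000 → (1.000,2.110)–(0.889,2.000)
cell (1,0): code 0110 → (1.000,0.721)–(2.000,0.164)
cell (1,2): code 1001 → (2.000,2.361)–(1.000,2.110)
cell (2,0): code 0110 → (2.000,0.164)–(3.000,0.327)
cell (2,1): code 1011 → (3.000,1.866)–(2.808,2.000)
cell (2,2): code 0001 → (2.808,2.000)–(2.000,2.361)
cell (3,0): code 0010 → (3.000,0.327)–(3.499,1.000)
cell (3,1): code 0001 → (3.499,1.000)–(3.000,1.866)
total: 10 segments, chained into 1 closed loop(s), length Σ = 7.673781

segments=10 loops=1 length=7.674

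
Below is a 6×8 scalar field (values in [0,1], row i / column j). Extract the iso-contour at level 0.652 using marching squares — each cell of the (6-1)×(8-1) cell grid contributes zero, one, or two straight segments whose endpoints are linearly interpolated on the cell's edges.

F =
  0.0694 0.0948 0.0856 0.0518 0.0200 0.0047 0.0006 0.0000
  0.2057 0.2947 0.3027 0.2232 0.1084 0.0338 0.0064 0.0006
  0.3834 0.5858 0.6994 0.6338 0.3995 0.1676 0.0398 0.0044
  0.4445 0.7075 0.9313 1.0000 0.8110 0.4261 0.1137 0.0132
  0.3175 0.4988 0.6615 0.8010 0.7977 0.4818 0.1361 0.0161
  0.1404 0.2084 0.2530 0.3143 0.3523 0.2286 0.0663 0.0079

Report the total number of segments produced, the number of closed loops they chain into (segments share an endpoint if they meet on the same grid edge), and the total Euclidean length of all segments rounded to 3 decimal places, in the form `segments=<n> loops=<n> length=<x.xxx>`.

cell (1,1): code 0100 → (1.881,2.000)–(2.000,1.583)
cell (1,2): code 1000 → (2.000,2.723)–(1.881,2.000)
cell (2,0): code 0100 → (2.544,1.000)–(3.000,0.789)
cell (2,1): code 1110 → (2.000,1.583)–(2.544,1.000)
cell (2,2): code 1101 → (2.050,3.000)–(2.000,2.723)
cell (2,3): code 1100 → (2.614,4.000)–(2.050,3.000)
cell (2,4): code 1000 → (3.000,4.413)–(2.614,4.000)
cell (3,0): code 0010 → (3.000,0.789)–(3.266,1.000)
cell (3,1): code 0111 → (3.266,1.000)–(4.000,1.942)
cell (3,4): code 1001 → (4.000,4.461)–(3.000,4.413)
cell (4,1): code 0010 → (4.000,1.942)–(4.023,2.000)
cell (4,2): code 0011 → (4.023,2.000)–(4.306,3.000)
cell (4,3): code 0011 → (4.306,3.000)–(4.327,4.000)
cell (4,4): code 0001 → (4.327,4.000)–(4.000,4.461)
total: 14 segments, chained into 1 closed loop(s), length Σ = 9.663948

segments=14 loops=1 length=9.664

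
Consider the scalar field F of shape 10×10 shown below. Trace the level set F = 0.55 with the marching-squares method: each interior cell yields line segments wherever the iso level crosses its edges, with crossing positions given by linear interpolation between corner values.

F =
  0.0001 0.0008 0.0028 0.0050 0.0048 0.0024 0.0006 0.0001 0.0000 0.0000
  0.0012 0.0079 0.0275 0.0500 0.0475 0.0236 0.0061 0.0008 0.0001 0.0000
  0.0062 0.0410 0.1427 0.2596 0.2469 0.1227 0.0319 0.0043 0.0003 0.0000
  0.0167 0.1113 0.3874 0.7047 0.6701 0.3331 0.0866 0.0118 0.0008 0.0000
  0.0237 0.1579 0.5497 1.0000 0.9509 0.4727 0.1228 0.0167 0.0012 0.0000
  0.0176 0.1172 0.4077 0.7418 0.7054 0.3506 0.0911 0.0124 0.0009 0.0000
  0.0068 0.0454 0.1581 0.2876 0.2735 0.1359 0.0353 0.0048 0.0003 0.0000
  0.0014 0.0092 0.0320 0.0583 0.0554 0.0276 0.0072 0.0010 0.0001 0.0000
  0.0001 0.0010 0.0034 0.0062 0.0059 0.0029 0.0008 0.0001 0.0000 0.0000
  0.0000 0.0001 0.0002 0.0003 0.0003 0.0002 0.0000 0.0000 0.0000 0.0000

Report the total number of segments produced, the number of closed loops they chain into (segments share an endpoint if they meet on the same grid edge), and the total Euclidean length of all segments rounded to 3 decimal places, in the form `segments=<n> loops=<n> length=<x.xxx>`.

segments=10 loops=1 length=8.735

cell (2,2): code 0100 → (2.652,3.000)–(3.000,2.512)
cell (2,3): code 1100 → (2.716,4.000)–(2.652,3.000)
cell (2,4): code 1000 → (3.000,4.356)–(2.716,4.000)
cell (3,2): code 0110 → (3.000,2.512)–(4.000,2.001)
cell (3,4): code 1001 → (4.000,4.838)–(3.000,4.356)
cell (4,2): code 0110 → (4.000,2.001)–(5.000,2.426)
cell (4,4): code 1001 → (5.000,4.438)–(4.000,4.838)
cell (5,2): code 0010 → (5.000,2.426)–(5.422,3.000)
cell (5,3): code 0011 → (5.422,3.000)–(5.360,4.000)
cell (5,4): code 0001 → (5.360,4.000)–(5.000,4.438)
total: 10 segments, chained into 1 closed loop(s), length Σ = 8.735072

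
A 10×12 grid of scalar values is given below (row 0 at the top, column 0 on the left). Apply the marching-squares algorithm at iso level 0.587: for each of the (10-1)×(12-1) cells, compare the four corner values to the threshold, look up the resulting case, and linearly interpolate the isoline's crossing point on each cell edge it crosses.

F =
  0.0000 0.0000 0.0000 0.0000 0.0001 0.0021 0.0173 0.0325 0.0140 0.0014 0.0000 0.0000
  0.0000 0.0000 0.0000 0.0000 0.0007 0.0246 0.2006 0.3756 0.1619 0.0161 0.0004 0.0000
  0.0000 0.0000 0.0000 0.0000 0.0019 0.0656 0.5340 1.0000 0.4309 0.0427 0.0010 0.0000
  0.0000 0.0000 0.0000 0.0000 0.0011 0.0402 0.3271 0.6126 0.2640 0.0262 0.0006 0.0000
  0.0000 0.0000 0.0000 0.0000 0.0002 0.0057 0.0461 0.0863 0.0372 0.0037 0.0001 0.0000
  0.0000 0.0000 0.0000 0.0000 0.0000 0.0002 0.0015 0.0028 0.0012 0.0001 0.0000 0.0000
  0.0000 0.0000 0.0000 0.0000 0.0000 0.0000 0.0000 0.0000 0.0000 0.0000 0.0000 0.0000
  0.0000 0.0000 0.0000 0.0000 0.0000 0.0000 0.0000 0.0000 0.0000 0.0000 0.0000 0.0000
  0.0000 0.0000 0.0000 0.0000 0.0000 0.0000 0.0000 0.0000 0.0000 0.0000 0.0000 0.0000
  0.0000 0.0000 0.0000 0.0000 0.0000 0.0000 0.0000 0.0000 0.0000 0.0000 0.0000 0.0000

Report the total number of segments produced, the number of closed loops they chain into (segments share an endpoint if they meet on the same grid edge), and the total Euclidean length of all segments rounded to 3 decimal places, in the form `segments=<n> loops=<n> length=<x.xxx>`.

segments=6 loops=1 length=4.750

cell (1,6): code 0100 → (1.339,7.000)–(2.000,6.114)
cell (1,7): code 1000 → (2.000,7.726)–(1.339,7.000)
cell (2,6): code 0110 → (2.000,6.114)–(3.000,6.910)
cell (2,7): code 1001 → (3.000,7.073)–(2.000,7.726)
cell (3,6): code 0010 → (3.000,6.910)–(3.049,7.000)
cell (3,7): code 0001 → (3.049,7.000)–(3.000,7.073)
total: 6 segments, chained into 1 closed loop(s), length Σ = 4.750310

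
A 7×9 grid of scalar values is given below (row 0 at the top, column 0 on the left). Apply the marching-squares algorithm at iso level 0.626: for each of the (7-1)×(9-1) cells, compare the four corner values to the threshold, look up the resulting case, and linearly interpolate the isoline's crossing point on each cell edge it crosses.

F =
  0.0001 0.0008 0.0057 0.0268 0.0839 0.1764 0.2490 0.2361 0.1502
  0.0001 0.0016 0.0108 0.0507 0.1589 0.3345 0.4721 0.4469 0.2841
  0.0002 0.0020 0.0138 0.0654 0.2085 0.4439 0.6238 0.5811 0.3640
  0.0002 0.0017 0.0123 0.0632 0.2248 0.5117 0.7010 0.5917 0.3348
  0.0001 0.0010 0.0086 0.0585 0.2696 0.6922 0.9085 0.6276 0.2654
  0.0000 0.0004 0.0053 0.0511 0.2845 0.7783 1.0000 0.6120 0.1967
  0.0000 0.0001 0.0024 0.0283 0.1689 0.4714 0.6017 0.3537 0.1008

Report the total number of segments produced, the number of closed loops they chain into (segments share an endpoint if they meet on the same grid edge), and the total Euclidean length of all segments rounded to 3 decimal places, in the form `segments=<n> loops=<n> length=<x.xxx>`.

segments=12 loops=1 length=9.599

cell (2,5): code 0100 → (2.028,6.000)–(3.000,5.604)
cell (2,6): code 1000 → (3.000,6.686)–(2.028,6.000)
cell (3,4): code 0100 → (3.633,5.000)–(4.000,4.843)
cell (3,5): code 1110 → (3.000,5.604)–(3.633,5.000)
cell (3,6): code 1101 → (3.955,7.000)–(3.000,6.686)
cell (3,7): code 1000 → (4.000,7.004)–(3.955,7.000)
cell (4,4): code 0110 → (4.000,4.843)–(5.000,4.692)
cell (4,6): code 1011 → (5.000,6.964)–(4.103,7.000)
cell (4,7): code 0001 → (4.103,7.000)–(4.000,7.004)
cell (5,4): code 0010 → (5.000,4.692)–(5.496,5.000)
cell (5,5): code 0011 → (5.496,5.000)–(5.939,6.000)
cell (5,6): code 0001 → (5.939,6.000)–(5.000,6.964)
total: 12 segments, chained into 1 closed loop(s), length Σ = 9.598661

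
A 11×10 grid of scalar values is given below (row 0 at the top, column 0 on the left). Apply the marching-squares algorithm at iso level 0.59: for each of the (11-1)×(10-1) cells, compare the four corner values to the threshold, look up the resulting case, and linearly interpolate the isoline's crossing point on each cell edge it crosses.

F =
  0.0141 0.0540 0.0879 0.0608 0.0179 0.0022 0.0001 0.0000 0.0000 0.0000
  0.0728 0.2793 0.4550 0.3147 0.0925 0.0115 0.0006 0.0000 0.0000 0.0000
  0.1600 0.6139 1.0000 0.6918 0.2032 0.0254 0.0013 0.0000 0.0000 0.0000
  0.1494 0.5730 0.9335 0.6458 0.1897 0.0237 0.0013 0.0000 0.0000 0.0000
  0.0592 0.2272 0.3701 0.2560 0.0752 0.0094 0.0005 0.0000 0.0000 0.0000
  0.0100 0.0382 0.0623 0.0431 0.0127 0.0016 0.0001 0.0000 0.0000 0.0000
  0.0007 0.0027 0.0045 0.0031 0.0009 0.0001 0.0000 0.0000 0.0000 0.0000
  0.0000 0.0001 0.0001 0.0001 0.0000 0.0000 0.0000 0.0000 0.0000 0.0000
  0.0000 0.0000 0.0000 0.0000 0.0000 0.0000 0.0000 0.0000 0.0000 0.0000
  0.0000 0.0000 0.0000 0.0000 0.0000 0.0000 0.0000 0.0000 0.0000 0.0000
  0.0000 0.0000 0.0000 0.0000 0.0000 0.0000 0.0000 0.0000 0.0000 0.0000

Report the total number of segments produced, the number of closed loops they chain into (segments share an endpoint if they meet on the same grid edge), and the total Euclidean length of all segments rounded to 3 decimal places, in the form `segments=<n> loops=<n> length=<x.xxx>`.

cell (1,0): code 0100 → (1.929,1.000)–(2.000,0.947)
cell (1,1): code 1100 → (1.248,2.000)–(1.929,1.000)
cell (1,2): code 1100 → (1.730,3.000)–(1.248,2.000)
cell (1,3): code 1000 → (2.000,3.208)–(1.730,3.000)
cell (2,0): code 0010 → (2.000,0.947)–(2.584,1.000)
cell (2,1): code 0111 → (2.584,1.000)–(3.000,1.047)
cell (2,3): code 1001 → (3.000,3.122)–(2.000,3.208)
cell (3,1): code 0010 → (3.000,1.047)–(3.610,2.000)
cell (3,2): code 0011 → (3.610,2.000)–(3.143,3.000)
cell (3,3): code 0001 → (3.143,3.000)–(3.000,3.122)
total: 10 segments, chained into 1 closed loop(s), length Σ = 7.181496

segments=10 loops=1 length=7.181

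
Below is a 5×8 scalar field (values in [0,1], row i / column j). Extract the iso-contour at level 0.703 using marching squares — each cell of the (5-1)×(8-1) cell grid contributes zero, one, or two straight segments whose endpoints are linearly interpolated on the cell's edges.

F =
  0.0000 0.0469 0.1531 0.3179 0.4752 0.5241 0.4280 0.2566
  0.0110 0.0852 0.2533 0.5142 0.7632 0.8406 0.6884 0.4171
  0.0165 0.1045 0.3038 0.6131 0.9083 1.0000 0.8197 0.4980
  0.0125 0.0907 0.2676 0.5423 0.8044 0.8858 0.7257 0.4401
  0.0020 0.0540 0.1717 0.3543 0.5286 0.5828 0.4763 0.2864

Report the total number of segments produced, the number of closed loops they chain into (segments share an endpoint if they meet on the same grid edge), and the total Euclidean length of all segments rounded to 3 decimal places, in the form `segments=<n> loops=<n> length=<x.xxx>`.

cell (0,3): code 0100 → (0.791,4.000)–(1.000,3.758)
cell (0,4): code 1100 → (0.565,5.000)–(0.791,4.000)
cell (0,5): code 1000 → (1.000,5.904)–(0.565,5.000)
cell (1,3): code 0110 → (1.000,3.758)–(2.000,3.305)
cell (1,5): code 1101 → (1.111,6.000)–(1.000,5.904)
cell (1,6): code 1000 → (2.000,6.363)–(1.111,6.000)
cell (2,3): code 0110 → (2.000,3.305)–(3.000,3.613)
cell (2,6): code 1001 → (3.000,6.079)–(2.000,6.363)
cell (3,3): code 0010 → (3.000,3.613)–(3.368,4.000)
cell (3,4): code 0011 → (3.368,4.000)–(3.603,5.000)
cell (3,5): code 0011 → (3.603,5.000)–(3.091,6.000)
cell (3,6): code 0001 → (3.091,6.000)–(3.000,6.079)
total: 12 segments, chained into 1 closed loop(s), length Σ = 9.444274

segments=12 loops=1 length=9.444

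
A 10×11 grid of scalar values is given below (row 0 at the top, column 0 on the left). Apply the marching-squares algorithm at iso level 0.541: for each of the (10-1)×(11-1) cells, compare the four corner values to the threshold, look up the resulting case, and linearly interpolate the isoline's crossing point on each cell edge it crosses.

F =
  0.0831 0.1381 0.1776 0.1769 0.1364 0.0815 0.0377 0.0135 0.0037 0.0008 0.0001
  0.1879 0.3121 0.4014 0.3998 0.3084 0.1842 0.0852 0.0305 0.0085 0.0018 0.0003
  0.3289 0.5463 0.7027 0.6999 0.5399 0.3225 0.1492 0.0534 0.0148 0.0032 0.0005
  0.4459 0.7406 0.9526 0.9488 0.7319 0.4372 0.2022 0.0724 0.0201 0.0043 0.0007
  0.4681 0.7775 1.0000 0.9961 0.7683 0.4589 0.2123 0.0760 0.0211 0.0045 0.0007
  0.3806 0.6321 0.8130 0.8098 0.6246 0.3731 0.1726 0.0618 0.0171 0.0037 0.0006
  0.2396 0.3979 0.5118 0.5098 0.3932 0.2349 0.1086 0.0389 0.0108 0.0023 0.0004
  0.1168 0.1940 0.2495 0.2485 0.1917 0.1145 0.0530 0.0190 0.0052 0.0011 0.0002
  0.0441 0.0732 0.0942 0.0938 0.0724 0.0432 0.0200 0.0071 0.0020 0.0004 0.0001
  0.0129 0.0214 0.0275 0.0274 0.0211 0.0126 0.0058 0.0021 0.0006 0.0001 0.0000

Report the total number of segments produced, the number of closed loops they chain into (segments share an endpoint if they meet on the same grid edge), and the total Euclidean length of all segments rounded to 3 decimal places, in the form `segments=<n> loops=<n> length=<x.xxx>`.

cell (1,0): code 0100 → (1.977,1.000)–(2.000,0.976)
cell (1,1): code 1100 → (1.463,2.000)–(1.977,1.000)
cell (1,2): code 1100 → (1.471,3.000)–(1.463,2.000)
cell (1,3): code 1000 → (2.000,3.993)–(1.471,3.000)
cell (2,0): code 0110 → (2.000,0.976)–(3.000,0.323)
cell (2,3): code 1101 → (2.006,4.000)–(2.000,3.993)
cell (2,4): code 1000 → (3.000,4.648)–(2.006,4.000)
cell (3,0): code 0110 → (3.000,0.323)–(4.000,0.236)
cell (3,4): code 1001 → (4.000,4.735)–(3.000,4.648)
cell (4,0): code 0110 → (4.000,0.236)–(5.000,0.638)
cell (4,4): code 1001 → (5.000,4.332)–(4.000,4.735)
cell (5,0): code 0010 → (5.000,0.638)–(5.389,1.000)
cell (5,1): code 0011 → (5.389,1.000)–(5.903,2.000)
cell (5,2): code 0011 → (5.903,2.000)–(5.896,3.000)
cell (5,3): code 0011 → (5.896,3.000)–(5.361,4.000)
cell (5,4): code 0001 → (5.361,4.000)–(5.000,4.332)
total: 16 segments, chained into 1 closed loop(s), length Σ = 14.117153

segments=16 loops=1 length=14.117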